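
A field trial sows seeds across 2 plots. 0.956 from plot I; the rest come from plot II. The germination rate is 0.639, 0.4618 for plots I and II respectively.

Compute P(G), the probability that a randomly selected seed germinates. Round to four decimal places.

P(II) = 1 − (0.956) = 0.044.
P(G) = P(G|I)·P(I) + P(G|II)·P(II)
      = 0.639·0.956 + 0.4618·0.044
      = 0.610884 + 0.0203192 = 0.6312032

P(G) ≈ 0.6312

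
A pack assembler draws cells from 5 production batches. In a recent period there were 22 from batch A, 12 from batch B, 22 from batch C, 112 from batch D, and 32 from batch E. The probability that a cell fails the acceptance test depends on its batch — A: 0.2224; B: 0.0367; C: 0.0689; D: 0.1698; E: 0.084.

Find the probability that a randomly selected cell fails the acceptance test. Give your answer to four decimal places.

P(F) ≈ 0.1428

Total: 22 + 12 + 22 + 112 + 32 = 200.
P(A) = 22/200 = 0.11. P(B) = 12/200 = 0.06. P(C) = 22/200 = 0.11. P(D) = 112/200 = 0.56. P(E) = 32/200 = 0.16.
Using total probability over the partition,
P(F) = P(F|A)·P(A) + P(F|B)·P(B) + P(F|C)·P(C) + P(F|D)·P(D) + P(F|E)·P(E)
      = 0.2224·0.11 + 0.0367·0.06 + 0.0689·0.11 + 0.1698·0.56 + 0.084·0.16
      = 0.024464 + 0.002202 + 0.007579 + 0.095088 + 0.01344 = 0.142773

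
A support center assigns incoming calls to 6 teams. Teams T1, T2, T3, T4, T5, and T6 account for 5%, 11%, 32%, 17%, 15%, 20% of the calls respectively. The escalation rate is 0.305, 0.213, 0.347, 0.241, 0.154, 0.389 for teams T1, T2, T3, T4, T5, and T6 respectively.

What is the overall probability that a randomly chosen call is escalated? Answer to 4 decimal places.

0.2916

Using total probability over the partition,
P(E) = P(E|T1)·P(T1) + P(E|T2)·P(T2) + P(E|T3)·P(T3) + P(E|T4)·P(T4) + P(E|T5)·P(T5) + P(E|T6)·P(T6)
      = 0.305·0.05 + 0.213·0.11 + 0.347·0.32 + 0.241·0.17 + 0.154·0.15 + 0.389·0.2
      = 0.01525 + 0.02343 + 0.11104 + 0.04097 + 0.0231 + 0.0778 = 0.29159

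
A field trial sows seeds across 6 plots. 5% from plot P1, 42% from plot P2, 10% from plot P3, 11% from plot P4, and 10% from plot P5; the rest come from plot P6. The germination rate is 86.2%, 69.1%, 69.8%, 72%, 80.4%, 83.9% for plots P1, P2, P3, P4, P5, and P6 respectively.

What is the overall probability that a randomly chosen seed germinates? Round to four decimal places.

P(G) ≈ 0.7473

P(P6) = 1 − (0.05 + 0.42 + 0.1 + 0.11 + 0.1) = 0.22.
P(G) = P(G|P1)·P(P1) + P(G|P2)·P(P2) + P(G|P3)·P(P3) + P(G|P4)·P(P4) + P(G|P5)·P(P5) + P(G|P6)·P(P6)
      = 0.862·0.05 + 0.691·0.42 + 0.698·0.1 + 0.72·0.11 + 0.804·0.1 + 0.839·0.22
      = 0.0431 + 0.29022 + 0.0698 + 0.0792 + 0.0804 + 0.18458 = 0.7473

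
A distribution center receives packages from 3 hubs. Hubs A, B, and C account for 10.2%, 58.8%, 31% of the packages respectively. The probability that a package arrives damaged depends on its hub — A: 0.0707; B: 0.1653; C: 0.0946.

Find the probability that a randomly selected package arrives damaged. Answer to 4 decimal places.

P(D) = P(D|A)·P(A) + P(D|B)·P(B) + P(D|C)·P(C)
      = 0.0707·0.102 + 0.1653·0.588 + 0.0946·0.31
      = 0.0072114 + 0.0971964 + 0.029326 = 0.1337338

P(D) ≈ 0.1337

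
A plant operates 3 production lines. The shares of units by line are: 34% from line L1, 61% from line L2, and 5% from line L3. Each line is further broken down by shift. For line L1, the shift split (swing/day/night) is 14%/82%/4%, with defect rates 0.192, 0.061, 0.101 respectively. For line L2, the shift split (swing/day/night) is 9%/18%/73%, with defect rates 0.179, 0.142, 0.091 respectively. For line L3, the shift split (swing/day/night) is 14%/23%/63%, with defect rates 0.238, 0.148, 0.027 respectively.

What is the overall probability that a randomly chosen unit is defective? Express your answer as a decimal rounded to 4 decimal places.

P(D|L1) = 0.14·0.192 + 0.82·0.061 + 0.04·0.101 = 0.02688 + 0.05002 + 0.00404 = 0.08094
P(D|L2) = 0.09·0.179 + 0.18·0.142 + 0.73·0.091 = 0.01611 + 0.02556 + 0.06643 = 0.1081
P(D|L3) = 0.14·0.238 + 0.23·0.148 + 0.63·0.027 = 0.03332 + 0.03404 + 0.01701 = 0.08437
By total probability over the outer partition,
P(D) = 0.34·0.08094 + 0.61·0.1081 + 0.05·0.08437
      = 0.0275196 + 0.065941 + 0.0042185 = 0.0976791

0.0977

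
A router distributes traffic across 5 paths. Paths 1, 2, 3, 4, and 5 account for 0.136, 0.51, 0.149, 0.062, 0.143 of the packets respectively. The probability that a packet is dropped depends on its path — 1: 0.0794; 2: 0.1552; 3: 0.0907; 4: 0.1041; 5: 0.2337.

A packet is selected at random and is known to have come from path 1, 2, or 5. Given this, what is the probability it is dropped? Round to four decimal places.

P(L|S) ≈ 0.1564

Let S = {1, 2, 5}.
P(S) = 0.136 + 0.51 + 0.143 = 0.789.
P(L ∩ S) = 0.0794·0.136 + 0.1552·0.51 + 0.2337·0.143 = 0.0107984 + 0.079152 + 0.0334191 = 0.1233695.
P(L | S) = 0.1233695 / 0.789 = 0.156362…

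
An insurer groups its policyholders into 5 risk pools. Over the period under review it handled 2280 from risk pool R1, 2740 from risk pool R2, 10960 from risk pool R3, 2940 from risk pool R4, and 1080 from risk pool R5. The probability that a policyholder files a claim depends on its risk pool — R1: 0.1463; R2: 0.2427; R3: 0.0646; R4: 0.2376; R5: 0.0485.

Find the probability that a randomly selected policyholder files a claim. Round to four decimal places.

Total: 2280 + 2740 + 10960 + 2940 + 1080 = 20000.
P(R1) = 2280/20000 = 0.114. P(R2) = 2740/20000 = 0.137. P(R3) = 10960/20000 = 0.548. P(R4) = 2940/20000 = 0.147. P(R5) = 1080/20000 = 0.054.
Using total probability over the partition,
P(C) = P(C|R1)·P(R1) + P(C|R2)·P(R2) + P(C|R3)·P(R3) + P(C|R4)·P(R4) + P(C|R5)·P(R5)
      = 0.1463·0.114 + 0.2427·0.137 + 0.0646·0.548 + 0.2376·0.147 + 0.0485·0.054
      = 0.0166782 + 0.0332499 + 0.0354008 + 0.0349272 + 0.002619 = 0.1228751

P(C) ≈ 0.1229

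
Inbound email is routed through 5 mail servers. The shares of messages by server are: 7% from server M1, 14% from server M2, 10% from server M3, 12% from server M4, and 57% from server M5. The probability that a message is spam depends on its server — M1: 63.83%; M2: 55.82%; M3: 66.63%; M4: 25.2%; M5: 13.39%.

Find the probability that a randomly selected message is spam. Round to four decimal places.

P(S) ≈ 0.2960

Using total probability over the partition,
P(S) = P(S|M1)·P(M1) + P(S|M2)·P(M2) + P(S|M3)·P(M3) + P(S|M4)·P(M4) + P(S|M5)·P(M5)
      = 0.6383·0.07 + 0.5582·0.14 + 0.6663·0.1 + 0.252·0.12 + 0.1339·0.57
      = 0.044681 + 0.078148 + 0.06663 + 0.03024 + 0.076323 = 0.296022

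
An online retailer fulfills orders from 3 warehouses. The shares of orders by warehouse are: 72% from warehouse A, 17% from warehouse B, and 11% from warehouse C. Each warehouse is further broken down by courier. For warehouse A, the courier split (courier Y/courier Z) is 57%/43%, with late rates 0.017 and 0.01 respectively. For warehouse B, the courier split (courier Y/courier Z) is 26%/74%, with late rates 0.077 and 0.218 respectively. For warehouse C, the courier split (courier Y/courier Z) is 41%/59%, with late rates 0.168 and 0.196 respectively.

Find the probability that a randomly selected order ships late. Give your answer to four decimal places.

P(L|A) = 0.57·0.017 + 0.43·0.01 = 0.00969 + 0.0043 = 0.01399
P(L|B) = 0.26·0.077 + 0.74·0.218 = 0.02002 + 0.16132 = 0.18134
P(L|C) = 0.41·0.168 + 0.59·0.196 = 0.06888 + 0.11564 = 0.18452
By total probability over the outer partition,
P(L) = 0.72·0.01399 + 0.17·0.18134 + 0.11·0.18452
      = 0.0100728 + 0.0308278 + 0.0202972 = 0.0611978

0.0612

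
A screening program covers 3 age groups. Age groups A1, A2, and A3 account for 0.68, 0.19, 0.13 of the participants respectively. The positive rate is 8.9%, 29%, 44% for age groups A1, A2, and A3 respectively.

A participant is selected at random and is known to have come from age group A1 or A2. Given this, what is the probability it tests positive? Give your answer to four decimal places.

Let S = {A1, A2}.
P(S) = 0.68 + 0.19 = 0.87.
P(T ∩ S) = 0.089·0.68 + 0.29·0.19 = 0.06052 + 0.0551 = 0.11562.
P(T | S) = 0.11562 / 0.87 = 0.132897…

P(T|S) ≈ 0.1329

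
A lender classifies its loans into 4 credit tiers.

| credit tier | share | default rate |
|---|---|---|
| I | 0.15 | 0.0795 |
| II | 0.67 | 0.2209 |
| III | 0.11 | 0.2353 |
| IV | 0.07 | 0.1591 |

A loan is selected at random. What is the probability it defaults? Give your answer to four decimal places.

Summing over the partition,
P(D) = P(D|I)·P(I) + P(D|II)·P(II) + P(D|III)·P(III) + P(D|IV)·P(IV)
      = 0.0795·0.15 + 0.2209·0.67 + 0.2353·0.11 + 0.1591·0.07
      = 0.011925 + 0.148003 + 0.025883 + 0.011137 = 0.196948

0.1969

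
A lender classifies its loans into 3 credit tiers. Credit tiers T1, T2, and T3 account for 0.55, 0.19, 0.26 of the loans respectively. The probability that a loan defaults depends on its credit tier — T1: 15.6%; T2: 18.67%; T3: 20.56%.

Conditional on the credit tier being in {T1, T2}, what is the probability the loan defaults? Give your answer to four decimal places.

Let S = {T1, T2}.
P(S) = 0.55 + 0.19 = 0.74.
P(D ∩ S) = 0.156·0.55 + 0.1867·0.19 = 0.0858 + 0.035473 = 0.121273.
P(D | S) = 0.121273 / 0.74 = 0.163882…

P(D|S) ≈ 0.1639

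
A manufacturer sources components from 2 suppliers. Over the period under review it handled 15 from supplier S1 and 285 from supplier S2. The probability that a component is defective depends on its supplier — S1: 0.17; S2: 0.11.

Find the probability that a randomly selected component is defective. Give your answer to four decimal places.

P(D) ≈ 0.1130

Total: 15 + 285 = 300.
P(S1) = 15/300 = 0.05. P(S2) = 285/300 = 0.95.
P(D) = P(D|S1)·P(S1) + P(D|S2)·P(S2)
      = 0.17·0.05 + 0.11·0.95
      = 0.0085 + 0.1045 = 0.113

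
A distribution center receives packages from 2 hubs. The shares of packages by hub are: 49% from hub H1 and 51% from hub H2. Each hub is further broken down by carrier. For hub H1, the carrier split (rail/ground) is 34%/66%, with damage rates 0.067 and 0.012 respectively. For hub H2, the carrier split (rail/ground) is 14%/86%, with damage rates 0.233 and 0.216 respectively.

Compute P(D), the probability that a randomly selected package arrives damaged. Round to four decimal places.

0.1264

P(D|H1) = 0.34·0.067 + 0.66·0.012 = 0.02278 + 0.00792 = 0.0307
P(D|H2) = 0.14·0.233 + 0.86·0.216 = 0.03262 + 0.18576 = 0.21838
By total probability over the outer partition,
P(D) = 0.49·0.0307 + 0.51·0.21838
      = 0.015043 + 0.1113738 = 0.1264168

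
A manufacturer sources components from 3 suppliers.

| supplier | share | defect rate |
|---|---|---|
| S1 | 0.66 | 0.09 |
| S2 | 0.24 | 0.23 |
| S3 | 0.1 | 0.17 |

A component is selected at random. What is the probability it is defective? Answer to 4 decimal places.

P(D) = P(D|S1)·P(S1) + P(D|S2)·P(S2) + P(D|S3)·P(S3)
      = 0.09·0.66 + 0.23·0.24 + 0.17·0.1
      = 0.0594 + 0.0552 + 0.017 = 0.1316

0.1316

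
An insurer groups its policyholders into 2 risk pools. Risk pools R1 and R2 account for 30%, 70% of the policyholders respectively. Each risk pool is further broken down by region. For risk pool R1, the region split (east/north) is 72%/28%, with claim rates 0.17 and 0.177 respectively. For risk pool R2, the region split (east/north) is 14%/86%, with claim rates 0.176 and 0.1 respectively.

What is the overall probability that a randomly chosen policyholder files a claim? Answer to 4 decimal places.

P(C|R1) = 0.72·0.17 + 0.28·0.177 = 0.1224 + 0.04956 = 0.17196
P(C|R2) = 0.14·0.176 + 0.86·0.1 = 0.02464 + 0.086 = 0.11064
Then overall,
P(C) = 0.3·0.17196 + 0.7·0.11064
      = 0.051588 + 0.077448 = 0.129036

P(C) ≈ 0.1290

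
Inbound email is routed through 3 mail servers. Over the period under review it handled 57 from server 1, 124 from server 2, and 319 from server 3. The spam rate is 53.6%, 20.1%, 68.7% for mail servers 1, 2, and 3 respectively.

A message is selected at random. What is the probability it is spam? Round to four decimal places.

Total: 57 + 124 + 319 = 500.
P(1) = 57/500 = 0.114. P(2) = 124/500 = 0.248. P(3) = 319/500 = 0.638.
By the law of total probability,
P(S) = P(S|1)·P(1) + P(S|2)·P(2) + P(S|3)·P(3)
      = 0.536·0.114 + 0.201·0.248 + 0.687·0.638
      = 0.061104 + 0.049848 + 0.438306 = 0.549258

0.5493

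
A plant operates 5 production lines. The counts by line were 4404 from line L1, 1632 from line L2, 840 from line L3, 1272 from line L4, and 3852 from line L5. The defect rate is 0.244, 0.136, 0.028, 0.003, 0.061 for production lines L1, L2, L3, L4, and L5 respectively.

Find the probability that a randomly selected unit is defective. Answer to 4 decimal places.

0.1299

Total: 4404 + 1632 + 840 + 1272 + 3852 = 12000.
P(L1) = 4404/12000 = 0.367. P(L2) = 1632/12000 = 0.136. P(L3) = 840/12000 = 0.07. P(L4) = 1272/12000 = 0.106. P(L5) = 3852/12000 = 0.321.
By the law of total probability,
P(D) = P(D|L1)·P(L1) + P(D|L2)·P(L2) + P(D|L3)·P(L3) + P(D|L4)·P(L4) + P(D|L5)·P(L5)
      = 0.244·0.367 + 0.136·0.136 + 0.028·0.07 + 0.003·0.106 + 0.061·0.321
      = 0.089548 + 0.018496 + 0.00196 + 0.000318 + 0.019581 = 0.129903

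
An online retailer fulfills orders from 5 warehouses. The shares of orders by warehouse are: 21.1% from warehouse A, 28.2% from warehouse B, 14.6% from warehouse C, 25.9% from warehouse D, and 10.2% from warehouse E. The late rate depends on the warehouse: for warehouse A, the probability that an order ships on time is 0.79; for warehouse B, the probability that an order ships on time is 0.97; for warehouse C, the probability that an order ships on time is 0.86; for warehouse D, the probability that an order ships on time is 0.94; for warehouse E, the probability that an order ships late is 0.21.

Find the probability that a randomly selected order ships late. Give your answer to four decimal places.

P(L|A) = 1 − 0.79 = 0.21.
P(L|B) = 1 − 0.97 = 0.03.
P(L|C) = 1 − 0.86 = 0.14.
P(L|D) = 1 − 0.94 = 0.06.
P(L) = P(L|A)·P(A) + P(L|B)·P(B) + P(L|C)·P(C) + P(L|D)·P(D) + P(L|E)·P(E)
      = 0.21·0.211 + 0.03·0.282 + 0.14·0.146 + 0.06·0.259 + 0.21·0.102
      = 0.04431 + 0.00846 + 0.02044 + 0.01554 + 0.02142 = 0.11017

P(L) ≈ 0.1102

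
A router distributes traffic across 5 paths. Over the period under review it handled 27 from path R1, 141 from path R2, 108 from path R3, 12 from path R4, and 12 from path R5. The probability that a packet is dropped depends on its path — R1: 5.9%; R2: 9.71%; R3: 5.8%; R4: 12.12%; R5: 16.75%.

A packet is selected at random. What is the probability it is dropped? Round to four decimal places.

P(L) ≈ 0.0834

Total: 27 + 141 + 108 + 12 + 12 = 300.
P(R1) = 27/300 = 0.09. P(R2) = 141/300 = 0.47. P(R3) = 108/300 = 0.36. P(R4) = 12/300 = 0.04. P(R5) = 12/300 = 0.04.
P(L) = P(L|R1)·P(R1) + P(L|R2)·P(R2) + P(L|R3)·P(R3) + P(L|R4)·P(R4) + P(L|R5)·P(R5)
      = 0.059·0.09 + 0.0971·0.47 + 0.058·0.36 + 0.1212·0.04 + 0.1675·0.04
      = 0.00531 + 0.045637 + 0.02088 + 0.004848 + 0.0067 = 0.083375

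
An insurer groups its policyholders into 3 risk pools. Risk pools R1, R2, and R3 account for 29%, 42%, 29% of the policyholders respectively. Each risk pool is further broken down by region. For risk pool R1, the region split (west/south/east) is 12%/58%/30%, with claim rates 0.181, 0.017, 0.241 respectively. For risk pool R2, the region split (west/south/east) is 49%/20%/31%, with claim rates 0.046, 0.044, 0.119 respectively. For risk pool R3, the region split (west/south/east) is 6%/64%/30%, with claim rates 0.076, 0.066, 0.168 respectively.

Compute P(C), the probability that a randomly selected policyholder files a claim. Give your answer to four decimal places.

P(C|R1) = 0.12·0.181 + 0.58·0.017 + 0.3·0.241 = 0.02172 + 0.00986 + 0.0723 = 0.10388
P(C|R2) = 0.49·0.046 + 0.2·0.044 + 0.31·0.119 = 0.02254 + 0.0088 + 0.03689 = 0.06823
P(C|R3) = 0.06·0.076 + 0.64·0.066 + 0.3·0.168 = 0.00456 + 0.04224 + 0.0504 = 0.0972
By total probability over the outer partition,
P(C) = 0.29·0.10388 + 0.42·0.06823 + 0.29·0.0972
      = 0.0301252 + 0.0286566 + 0.028188 = 0.0869698

0.0870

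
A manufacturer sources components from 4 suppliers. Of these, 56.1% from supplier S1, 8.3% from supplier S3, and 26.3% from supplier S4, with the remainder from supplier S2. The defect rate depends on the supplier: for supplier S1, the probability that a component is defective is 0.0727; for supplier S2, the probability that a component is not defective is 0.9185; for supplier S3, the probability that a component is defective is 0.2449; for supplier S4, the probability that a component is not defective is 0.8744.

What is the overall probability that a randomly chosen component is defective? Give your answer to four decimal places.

P(D) ≈ 0.1017

P(S2) = 1 − (0.561 + 0.083 + 0.263) = 0.093.
P(D|S2) = 1 − 0.9185 = 0.0815.
P(D|S4) = 1 − 0.8744 = 0.1256.
P(D) = P(D|S1)·P(S1) + P(D|S2)·P(S2) + P(D|S3)·P(S3) + P(D|S4)·P(S4)
      = 0.0727·0.561 + 0.0815·0.093 + 0.2449·0.083 + 0.1256·0.263
      = 0.0407847 + 0.0075795 + 0.0203267 + 0.0330328 = 0.1017237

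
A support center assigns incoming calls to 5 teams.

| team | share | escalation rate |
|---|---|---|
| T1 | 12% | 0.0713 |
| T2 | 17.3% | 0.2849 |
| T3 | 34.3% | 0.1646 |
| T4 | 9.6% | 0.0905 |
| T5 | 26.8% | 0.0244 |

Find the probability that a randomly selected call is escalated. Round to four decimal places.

P(E) = P(E|T1)·P(T1) + P(E|T2)·P(T2) + P(E|T3)·P(T3) + P(E|T4)·P(T4) + P(E|T5)·P(T5)
      = 0.0713·0.12 + 0.2849·0.173 + 0.1646·0.343 + 0.0905·0.096 + 0.0244·0.268
      = 0.008556 + 0.0492877 + 0.0564578 + 0.008688 + 0.0065392 = 0.1295287

0.1295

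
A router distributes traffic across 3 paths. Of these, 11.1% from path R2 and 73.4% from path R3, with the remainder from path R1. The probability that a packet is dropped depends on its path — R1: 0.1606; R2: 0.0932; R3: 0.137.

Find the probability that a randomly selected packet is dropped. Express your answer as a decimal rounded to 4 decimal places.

P(R1) = 1 − (0.111 + 0.734) = 0.155.
P(L) = P(L|R1)·P(R1) + P(L|R2)·P(R2) + P(L|R3)·P(R3)
      = 0.1606·0.155 + 0.0932·0.111 + 0.137·0.734
      = 0.024893 + 0.0103452 + 0.100558 = 0.1357962

0.1358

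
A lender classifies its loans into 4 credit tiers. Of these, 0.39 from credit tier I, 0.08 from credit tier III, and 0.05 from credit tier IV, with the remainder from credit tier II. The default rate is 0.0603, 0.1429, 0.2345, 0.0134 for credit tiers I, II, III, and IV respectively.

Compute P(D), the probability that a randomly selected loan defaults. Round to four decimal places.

P(D) ≈ 0.1115

P(II) = 1 − (0.39 + 0.08 + 0.05) = 0.48.
P(D) = P(D|I)·P(I) + P(D|II)·P(II) + P(D|III)·P(III) + P(D|IV)·P(IV)
      = 0.0603·0.39 + 0.1429·0.48 + 0.2345·0.08 + 0.0134·0.05
      = 0.023517 + 0.068592 + 0.01876 + 0.00067 = 0.111539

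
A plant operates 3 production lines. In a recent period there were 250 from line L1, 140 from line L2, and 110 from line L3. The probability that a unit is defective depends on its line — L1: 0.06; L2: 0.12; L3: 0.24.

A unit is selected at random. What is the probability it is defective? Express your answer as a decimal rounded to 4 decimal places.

Total: 250 + 140 + 110 = 500.
P(L1) = 250/500 = 0.5. P(L2) = 140/500 = 0.28. P(L3) = 110/500 = 0.22.
By the law of total probability,
P(D) = P(D|L1)·P(L1) + P(D|L2)·P(L2) + P(D|L3)·P(L3)
      = 0.06·0.5 + 0.12·0.28 + 0.24·0.22
      = 0.03 + 0.0336 + 0.0528 = 0.1164

P(D) ≈ 0.1164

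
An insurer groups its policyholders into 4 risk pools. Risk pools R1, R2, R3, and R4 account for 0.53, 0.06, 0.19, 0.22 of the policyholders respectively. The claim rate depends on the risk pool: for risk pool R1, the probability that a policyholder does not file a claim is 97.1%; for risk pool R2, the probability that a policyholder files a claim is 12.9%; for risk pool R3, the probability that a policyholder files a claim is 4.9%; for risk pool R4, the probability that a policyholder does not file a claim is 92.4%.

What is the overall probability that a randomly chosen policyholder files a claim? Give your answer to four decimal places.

P(C|R1) = 1 − 0.971 = 0.029.
P(C|R4) = 1 − 0.924 = 0.076.
P(C) = P(C|R1)·P(R1) + P(C|R2)·P(R2) + P(C|R3)·P(R3) + P(C|R4)·P(R4)
      = 0.029·0.53 + 0.129·0.06 + 0.049·0.19 + 0.076·0.22
      = 0.01537 + 0.00774 + 0.00931 + 0.01672 = 0.04914

P(C) ≈ 0.0491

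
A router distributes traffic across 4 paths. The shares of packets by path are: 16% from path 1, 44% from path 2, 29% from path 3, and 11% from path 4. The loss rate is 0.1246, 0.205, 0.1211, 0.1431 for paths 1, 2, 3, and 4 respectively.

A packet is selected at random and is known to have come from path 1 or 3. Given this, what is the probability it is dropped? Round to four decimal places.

P(L|S) ≈ 0.1223

Let S = {1, 3}.
P(S) = 0.16 + 0.29 = 0.45.
P(L ∩ S) = 0.1246·0.16 + 0.1211·0.29 = 0.019936 + 0.035119 = 0.055055.
P(L | S) = 0.055055 / 0.45 = 0.122344…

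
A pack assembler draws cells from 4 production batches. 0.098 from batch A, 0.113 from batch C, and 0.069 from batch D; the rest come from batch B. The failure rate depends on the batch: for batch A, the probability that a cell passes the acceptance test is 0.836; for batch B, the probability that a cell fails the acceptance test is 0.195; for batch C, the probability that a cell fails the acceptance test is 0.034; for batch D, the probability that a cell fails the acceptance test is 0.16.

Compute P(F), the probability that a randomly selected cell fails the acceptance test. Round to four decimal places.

0.1714

P(B) = 1 − (0.098 + 0.113 + 0.069) = 0.72.
P(F|A) = 1 − 0.836 = 0.164.
By the law of total probability,
P(F) = P(F|A)·P(A) + P(F|B)·P(B) + P(F|C)·P(C) + P(F|D)·P(D)
      = 0.164·0.098 + 0.195·0.72 + 0.034·0.113 + 0.16·0.069
      = 0.016072 + 0.1404 + 0.003842 + 0.01104 = 0.171354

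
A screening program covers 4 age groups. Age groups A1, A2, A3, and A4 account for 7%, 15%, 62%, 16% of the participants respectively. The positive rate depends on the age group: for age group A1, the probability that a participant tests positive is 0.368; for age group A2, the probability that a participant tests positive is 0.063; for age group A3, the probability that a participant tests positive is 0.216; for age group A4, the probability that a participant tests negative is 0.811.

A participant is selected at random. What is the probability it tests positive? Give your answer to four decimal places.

P(T|A4) = 1 − 0.811 = 0.189.
By the law of total probability,
P(T) = P(T|A1)·P(A1) + P(T|A2)·P(A2) + P(T|A3)·P(A3) + P(T|A4)·P(A4)
      = 0.368·0.07 + 0.063·0.15 + 0.216·0.62 + 0.189·0.16
      = 0.02576 + 0.00945 + 0.13392 + 0.03024 = 0.19937

0.1994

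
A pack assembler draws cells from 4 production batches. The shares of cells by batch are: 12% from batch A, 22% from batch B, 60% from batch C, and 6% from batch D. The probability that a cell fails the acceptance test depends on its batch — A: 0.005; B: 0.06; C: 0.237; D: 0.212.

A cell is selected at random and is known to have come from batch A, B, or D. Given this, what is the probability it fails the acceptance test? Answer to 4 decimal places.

P(F|S) ≈ 0.0663

Let S = {A, B, D}.
P(S) = 0.12 + 0.22 + 0.06 = 0.4.
P(F ∩ S) = 0.005·0.12 + 0.06·0.22 + 0.212·0.06 = 0.0006 + 0.0132 + 0.01272 = 0.02652.
P(F | S) = 0.02652 / 0.4 = 0.066300…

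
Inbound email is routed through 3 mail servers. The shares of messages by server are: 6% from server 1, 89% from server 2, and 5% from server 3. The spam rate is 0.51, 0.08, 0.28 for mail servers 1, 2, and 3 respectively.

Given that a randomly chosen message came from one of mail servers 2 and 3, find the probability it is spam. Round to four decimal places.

0.0906

Let J = {2, 3}.
P(J) = 0.89 + 0.05 = 0.94.
P(S ∩ J) = 0.08·0.89 + 0.28·0.05 = 0.0712 + 0.014 = 0.0852.
P(S | J) = 0.0852 / 0.94 = 0.090638…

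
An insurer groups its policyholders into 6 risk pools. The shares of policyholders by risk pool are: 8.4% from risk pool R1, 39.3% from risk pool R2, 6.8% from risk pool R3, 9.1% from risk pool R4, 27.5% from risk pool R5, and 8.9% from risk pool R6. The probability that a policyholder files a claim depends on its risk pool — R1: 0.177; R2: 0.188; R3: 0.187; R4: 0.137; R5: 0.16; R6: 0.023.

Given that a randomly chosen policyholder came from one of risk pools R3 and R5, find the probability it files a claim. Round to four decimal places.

0.1654

Let S = {R3, R5}.
P(S) = 0.068 + 0.275 = 0.343.
P(C ∩ S) = 0.187·0.068 + 0.16·0.275 = 0.012716 + 0.044 = 0.056716.
P(C | S) = 0.056716 / 0.343 = 0.165353…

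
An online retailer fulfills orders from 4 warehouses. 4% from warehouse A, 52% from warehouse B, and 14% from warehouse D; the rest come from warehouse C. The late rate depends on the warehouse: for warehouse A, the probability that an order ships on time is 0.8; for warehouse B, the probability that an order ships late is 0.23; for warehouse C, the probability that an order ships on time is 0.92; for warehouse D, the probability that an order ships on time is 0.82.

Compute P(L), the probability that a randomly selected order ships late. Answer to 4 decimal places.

P(L) ≈ 0.1768

P(C) = 1 − (0.04 + 0.52 + 0.14) = 0.3.
P(L|A) = 1 − 0.8 = 0.2.
P(L|C) = 1 − 0.92 = 0.08.
P(L|D) = 1 − 0.82 = 0.18.
P(L) = P(L|A)·P(A) + P(L|B)·P(B) + P(L|C)·P(C) + P(L|D)·P(D)
      = 0.2·0.04 + 0.23·0.52 + 0.08·0.3 + 0.18·0.14
      = 0.008 + 0.1196 + 0.024 + 0.0252 = 0.1768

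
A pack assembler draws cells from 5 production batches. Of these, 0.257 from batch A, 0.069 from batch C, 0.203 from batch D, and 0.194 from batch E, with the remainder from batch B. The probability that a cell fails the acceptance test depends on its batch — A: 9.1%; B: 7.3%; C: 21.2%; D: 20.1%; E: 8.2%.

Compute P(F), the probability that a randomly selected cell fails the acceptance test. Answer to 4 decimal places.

P(B) = 1 − (0.257 + 0.069 + 0.203 + 0.194) = 0.277.
P(F) = P(F|A)·P(A) + P(F|B)·P(B) + P(F|C)·P(C) + P(F|D)·P(D) + P(F|E)·P(E)
      = 0.091·0.257 + 0.073·0.277 + 0.212·0.069 + 0.201·0.203 + 0.082·0.194
      = 0.023387 + 0.020221 + 0.014628 + 0.040803 + 0.015908 = 0.114947

0.1149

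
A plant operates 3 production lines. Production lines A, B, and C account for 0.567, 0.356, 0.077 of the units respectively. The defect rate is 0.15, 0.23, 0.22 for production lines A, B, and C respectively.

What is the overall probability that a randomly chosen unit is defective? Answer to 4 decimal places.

0.1839

Summing over the partition,
P(D) = P(D|A)·P(A) + P(D|B)·P(B) + P(D|C)·P(C)
      = 0.15·0.567 + 0.23·0.356 + 0.22·0.077
      = 0.08505 + 0.08188 + 0.01694 = 0.18387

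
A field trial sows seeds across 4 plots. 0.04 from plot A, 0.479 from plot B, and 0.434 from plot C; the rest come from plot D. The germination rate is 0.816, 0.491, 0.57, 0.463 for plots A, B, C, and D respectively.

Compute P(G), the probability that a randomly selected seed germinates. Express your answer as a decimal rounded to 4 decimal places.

0.5370

P(D) = 1 − (0.04 + 0.479 + 0.434) = 0.047.
Using total probability over the partition,
P(G) = P(G|A)·P(A) + P(G|B)·P(B) + P(G|C)·P(C) + P(G|D)·P(D)
      = 0.816·0.04 + 0.491·0.479 + 0.57·0.434 + 0.463·0.047
      = 0.03264 + 0.235189 + 0.24738 + 0.021761 = 0.53697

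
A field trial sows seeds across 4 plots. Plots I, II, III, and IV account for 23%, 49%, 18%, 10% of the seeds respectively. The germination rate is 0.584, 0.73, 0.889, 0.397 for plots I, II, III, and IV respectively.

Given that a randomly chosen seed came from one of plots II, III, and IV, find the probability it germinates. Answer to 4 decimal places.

0.7239

Let S = {II, III, IV}.
P(S) = 0.49 + 0.18 + 0.1 = 0.77.
P(G ∩ S) = 0.73·0.49 + 0.889·0.18 + 0.397·0.1 = 0.3577 + 0.16002 + 0.0397 = 0.55742.
P(G | S) = 0.55742 / 0.77 = 0.723922…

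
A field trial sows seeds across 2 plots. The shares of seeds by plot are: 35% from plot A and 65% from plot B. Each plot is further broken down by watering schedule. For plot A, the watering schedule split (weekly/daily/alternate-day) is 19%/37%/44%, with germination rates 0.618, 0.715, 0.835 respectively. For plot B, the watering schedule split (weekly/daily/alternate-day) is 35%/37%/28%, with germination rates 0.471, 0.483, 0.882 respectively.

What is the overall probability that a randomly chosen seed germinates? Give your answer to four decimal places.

0.6461

P(G|A) = 0.19·0.618 + 0.37·0.715 + 0.44·0.835 = 0.11742 + 0.26455 + 0.3674 = 0.74937
P(G|B) = 0.35·0.471 + 0.37·0.483 + 0.28·0.882 = 0.16485 + 0.17871 + 0.24696 = 0.59052
By total probability over the outer partition,
P(G) = 0.35·0.74937 + 0.65·0.59052
      = 0.2622795 + 0.383838 = 0.6461175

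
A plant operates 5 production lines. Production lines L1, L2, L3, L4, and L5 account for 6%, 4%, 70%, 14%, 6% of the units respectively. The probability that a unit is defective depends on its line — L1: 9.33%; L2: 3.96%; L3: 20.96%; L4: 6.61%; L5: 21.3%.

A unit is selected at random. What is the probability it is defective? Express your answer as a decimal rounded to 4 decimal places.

P(D) ≈ 0.1759

Summing over the partition,
P(D) = P(D|L1)·P(L1) + P(D|L2)·P(L2) + P(D|L3)·P(L3) + P(D|L4)·P(L4) + P(D|L5)·P(L5)
      = 0.0933·0.06 + 0.0396·0.04 + 0.2096·0.7 + 0.0661·0.14 + 0.213·0.06
      = 0.005598 + 0.001584 + 0.14672 + 0.009254 + 0.01278 = 0.175936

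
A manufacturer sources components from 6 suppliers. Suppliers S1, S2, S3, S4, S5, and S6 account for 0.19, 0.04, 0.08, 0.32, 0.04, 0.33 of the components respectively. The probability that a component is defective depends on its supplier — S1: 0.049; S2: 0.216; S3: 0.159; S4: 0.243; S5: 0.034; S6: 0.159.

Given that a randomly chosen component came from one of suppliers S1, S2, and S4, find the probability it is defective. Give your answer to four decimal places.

Let S = {S1, S2, S4}.
P(S) = 0.19 + 0.04 + 0.32 = 0.55.
P(D ∩ S) = 0.049·0.19 + 0.216·0.04 + 0.243·0.32 = 0.00931 + 0.00864 + 0.07776 = 0.09571.
P(D | S) = 0.09571 / 0.55 = 0.174018…

P(D|S) ≈ 0.1740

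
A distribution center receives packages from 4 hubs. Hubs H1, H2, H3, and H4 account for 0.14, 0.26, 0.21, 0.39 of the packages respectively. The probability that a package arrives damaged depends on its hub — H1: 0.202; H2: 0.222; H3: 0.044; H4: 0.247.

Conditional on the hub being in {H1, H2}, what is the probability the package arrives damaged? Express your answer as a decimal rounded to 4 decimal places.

P(D|S) ≈ 0.2150

Let S = {H1, H2}.
P(S) = 0.14 + 0.26 = 0.4.
P(D ∩ S) = 0.202·0.14 + 0.222·0.26 = 0.02828 + 0.05772 = 0.086.
P(D | S) = 0.086 / 0.4 = 0.215000…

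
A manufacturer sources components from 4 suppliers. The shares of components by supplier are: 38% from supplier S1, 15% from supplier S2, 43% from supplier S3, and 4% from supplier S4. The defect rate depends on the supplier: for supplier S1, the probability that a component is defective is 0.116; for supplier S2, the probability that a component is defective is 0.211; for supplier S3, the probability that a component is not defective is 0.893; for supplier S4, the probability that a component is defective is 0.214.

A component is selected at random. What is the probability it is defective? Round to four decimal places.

0.1303

P(D|S3) = 1 − 0.893 = 0.107.
Summing over the partition,
P(D) = P(D|S1)·P(S1) + P(D|S2)·P(S2) + P(D|S3)·P(S3) + P(D|S4)·P(S4)
      = 0.116·0.38 + 0.211·0.15 + 0.107·0.43 + 0.214·0.04
      = 0.04408 + 0.03165 + 0.04601 + 0.00856 = 0.1303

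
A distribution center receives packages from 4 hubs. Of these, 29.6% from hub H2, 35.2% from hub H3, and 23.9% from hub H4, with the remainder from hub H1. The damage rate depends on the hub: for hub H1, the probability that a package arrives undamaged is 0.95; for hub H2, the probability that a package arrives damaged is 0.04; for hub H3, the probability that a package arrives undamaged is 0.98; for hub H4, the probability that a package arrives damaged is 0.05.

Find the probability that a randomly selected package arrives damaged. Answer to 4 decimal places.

P(H1) = 1 − (0.296 + 0.352 + 0.239) = 0.113.
P(D|H1) = 1 − 0.95 = 0.05.
P(D|H3) = 1 − 0.98 = 0.02.
Using total probability over the partition,
P(D) = P(D|H1)·P(H1) + P(D|H2)·P(H2) + P(D|H3)·P(H3) + P(D|H4)·P(H4)
      = 0.05·0.113 + 0.04·0.296 + 0.02·0.352 + 0.05·0.239
      = 0.00565 + 0.01184 + 0.00704 + 0.01195 = 0.03648

P(D) ≈ 0.0365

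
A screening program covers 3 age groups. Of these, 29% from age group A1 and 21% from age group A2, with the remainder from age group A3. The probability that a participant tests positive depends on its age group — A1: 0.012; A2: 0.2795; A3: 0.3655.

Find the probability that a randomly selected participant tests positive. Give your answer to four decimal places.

P(T) ≈ 0.2449

P(A3) = 1 − (0.29 + 0.21) = 0.5.
P(T) = P(T|A1)·P(A1) + P(T|A2)·P(A2) + P(T|A3)·P(A3)
      = 0.012·0.29 + 0.2795·0.21 + 0.3655·0.5
      = 0.00348 + 0.058695 + 0.18275 = 0.244925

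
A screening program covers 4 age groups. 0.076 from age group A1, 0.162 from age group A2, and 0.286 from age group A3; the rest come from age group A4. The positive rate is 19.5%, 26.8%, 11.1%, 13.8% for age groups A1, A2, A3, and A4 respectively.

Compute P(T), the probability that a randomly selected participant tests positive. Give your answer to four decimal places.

P(T) ≈ 0.1557

P(A4) = 1 − (0.076 + 0.162 + 0.286) = 0.476.
P(T) = P(T|A1)·P(A1) + P(T|A2)·P(A2) + P(T|A3)·P(A3) + P(T|A4)·P(A4)
      = 0.195·0.076 + 0.268·0.162 + 0.111·0.286 + 0.138·0.476
      = 0.01482 + 0.043416 + 0.031746 + 0.065688 = 0.15567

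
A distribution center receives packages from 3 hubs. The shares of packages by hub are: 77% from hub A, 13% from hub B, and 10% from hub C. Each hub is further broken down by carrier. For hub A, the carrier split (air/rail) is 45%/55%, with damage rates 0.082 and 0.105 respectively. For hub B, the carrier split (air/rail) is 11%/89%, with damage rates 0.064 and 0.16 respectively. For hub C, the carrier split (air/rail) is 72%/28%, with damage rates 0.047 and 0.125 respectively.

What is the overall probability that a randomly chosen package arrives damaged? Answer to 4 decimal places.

P(D|A) = 0.45·0.082 + 0.55·0.105 = 0.0369 + 0.05775 = 0.09465
P(D|B) = 0.11·0.064 + 0.89·0.16 = 0.00704 + 0.1424 = 0.14944
P(D|C) = 0.72·0.047 + 0.28·0.125 = 0.03384 + 0.035 = 0.06884
Then overall,
P(D) = 0.77·0.09465 + 0.13·0.14944 + 0.1·0.06884
      = 0.0728805 + 0.0194272 + 0.006884 = 0.0991917

P(D) ≈ 0.0992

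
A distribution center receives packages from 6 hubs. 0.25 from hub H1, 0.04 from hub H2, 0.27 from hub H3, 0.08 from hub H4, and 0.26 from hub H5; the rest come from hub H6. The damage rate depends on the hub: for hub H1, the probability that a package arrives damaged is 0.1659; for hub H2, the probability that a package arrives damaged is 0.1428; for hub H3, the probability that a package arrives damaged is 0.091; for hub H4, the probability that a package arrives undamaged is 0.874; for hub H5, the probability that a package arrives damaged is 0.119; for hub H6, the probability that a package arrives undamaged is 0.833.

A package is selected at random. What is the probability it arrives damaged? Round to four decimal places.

0.1295

P(H6) = 1 − (0.25 + 0.04 + 0.27 + 0.08 + 0.26) = 0.1.
P(D|H4) = 1 − 0.874 = 0.126.
P(D|H6) = 1 − 0.833 = 0.167.
P(D) = P(D|H1)·P(H1) + P(D|H2)·P(H2) + P(D|H3)·P(H3) + P(D|H4)·P(H4) + P(D|H5)·P(H5) + P(D|H6)·P(H6)
      = 0.1659·0.25 + 0.1428·0.04 + 0.091·0.27 + 0.126·0.08 + 0.119·0.26 + 0.167·0.1
      = 0.041475 + 0.005712 + 0.02457 + 0.01008 + 0.03094 + 0.0167 = 0.129477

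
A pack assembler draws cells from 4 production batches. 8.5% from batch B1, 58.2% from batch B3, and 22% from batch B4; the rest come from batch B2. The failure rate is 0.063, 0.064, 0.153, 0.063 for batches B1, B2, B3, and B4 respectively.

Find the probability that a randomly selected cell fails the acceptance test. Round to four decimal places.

0.1155

P(B2) = 1 − (0.085 + 0.582 + 0.22) = 0.113.
P(F) = P(F|B1)·P(B1) + P(F|B2)·P(B2) + P(F|B3)·P(B3) + P(F|B4)·P(B4)
      = 0.063·0.085 + 0.064·0.113 + 0.153·0.582 + 0.063·0.22
      = 0.005355 + 0.007232 + 0.089046 + 0.01386 = 0.115493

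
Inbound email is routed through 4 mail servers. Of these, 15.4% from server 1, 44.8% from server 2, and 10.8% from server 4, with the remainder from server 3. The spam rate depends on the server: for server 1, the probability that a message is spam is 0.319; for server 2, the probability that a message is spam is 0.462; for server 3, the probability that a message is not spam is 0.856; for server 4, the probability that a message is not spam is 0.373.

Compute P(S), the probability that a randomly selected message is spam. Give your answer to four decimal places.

P(S) ≈ 0.3656

P(3) = 1 − (0.154 + 0.448 + 0.108) = 0.29.
P(S|3) = 1 − 0.856 = 0.144.
P(S|4) = 1 − 0.373 = 0.627.
Summing over the partition,
P(S) = P(S|1)·P(1) + P(S|2)·P(2) + P(S|3)·P(3) + P(S|4)·P(4)
      = 0.319·0.154 + 0.462·0.448 + 0.144·0.29 + 0.627·0.108
      = 0.049126 + 0.206976 + 0.04176 + 0.067716 = 0.365578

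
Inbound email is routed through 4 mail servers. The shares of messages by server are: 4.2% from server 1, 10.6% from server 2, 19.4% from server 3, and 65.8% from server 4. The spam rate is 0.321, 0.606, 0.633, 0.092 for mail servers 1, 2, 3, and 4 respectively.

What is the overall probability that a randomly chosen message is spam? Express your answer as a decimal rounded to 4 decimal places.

0.2611

By the law of total probability,
P(S) = P(S|1)·P(1) + P(S|2)·P(2) + P(S|3)·P(3) + P(S|4)·P(4)
      = 0.321·0.042 + 0.606·0.106 + 0.633·0.194 + 0.092·0.658
      = 0.013482 + 0.064236 + 0.122802 + 0.060536 = 0.261056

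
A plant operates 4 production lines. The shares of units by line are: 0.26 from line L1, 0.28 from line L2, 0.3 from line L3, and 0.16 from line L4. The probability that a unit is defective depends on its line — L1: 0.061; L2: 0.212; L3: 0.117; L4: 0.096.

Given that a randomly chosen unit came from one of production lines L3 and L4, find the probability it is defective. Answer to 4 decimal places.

Let S = {L3, L4}.
P(S) = 0.3 + 0.16 = 0.46.
P(D ∩ S) = 0.117·0.3 + 0.096·0.16 = 0.0351 + 0.01536 = 0.05046.
P(D | S) = 0.05046 / 0.46 = 0.109696…

P(D|S) ≈ 0.1097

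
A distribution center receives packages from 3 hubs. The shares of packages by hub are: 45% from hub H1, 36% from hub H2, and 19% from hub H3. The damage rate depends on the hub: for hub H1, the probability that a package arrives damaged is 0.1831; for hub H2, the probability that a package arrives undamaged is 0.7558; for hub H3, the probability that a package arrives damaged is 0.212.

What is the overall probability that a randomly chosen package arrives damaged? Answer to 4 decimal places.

P(D) ≈ 0.2106

P(D|H2) = 1 − 0.7558 = 0.2442.
P(D) = P(D|H1)·P(H1) + P(D|H2)·P(H2) + P(D|H3)·P(H3)
      = 0.1831·0.45 + 0.2442·0.36 + 0.212·0.19
      = 0.082395 + 0.087912 + 0.04028 = 0.210587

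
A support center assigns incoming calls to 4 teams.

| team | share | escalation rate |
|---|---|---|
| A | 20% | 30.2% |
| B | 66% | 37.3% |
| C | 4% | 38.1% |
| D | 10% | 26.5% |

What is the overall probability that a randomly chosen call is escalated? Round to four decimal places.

Summing over the partition,
P(E) = P(E|A)·P(A) + P(E|B)·P(B) + P(E|C)·P(C) + P(E|D)·P(D)
      = 0.302·0.2 + 0.373·0.66 + 0.381·0.04 + 0.265·0.1
      = 0.0604 + 0.24618 + 0.01524 + 0.0265 = 0.34832

0.3483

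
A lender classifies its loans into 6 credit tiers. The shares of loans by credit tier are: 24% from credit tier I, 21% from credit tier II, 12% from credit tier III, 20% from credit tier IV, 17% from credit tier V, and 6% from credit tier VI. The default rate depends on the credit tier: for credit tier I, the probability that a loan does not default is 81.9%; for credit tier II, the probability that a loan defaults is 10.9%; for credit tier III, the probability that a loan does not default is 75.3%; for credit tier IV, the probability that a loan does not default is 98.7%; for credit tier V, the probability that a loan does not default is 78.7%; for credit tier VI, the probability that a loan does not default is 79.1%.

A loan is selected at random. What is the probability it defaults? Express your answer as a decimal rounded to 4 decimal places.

P(D|I) = 1 − 0.819 = 0.181.
P(D|III) = 1 − 0.753 = 0.247.
P(D|IV) = 1 − 0.987 = 0.013.
P(D|V) = 1 − 0.787 = 0.213.
P(D|VI) = 1 − 0.791 = 0.209.
P(D) = P(D|I)·P(I) + P(D|II)·P(II) + P(D|III)·P(III) + P(D|IV)·P(IV) + P(D|V)·P(V) + P(D|VI)·P(VI)
      = 0.181·0.24 + 0.109·0.21 + 0.247·0.12 + 0.013·0.2 + 0.213·0.17 + 0.209·0.06
      = 0.04344 + 0.02289 + 0.02964 + 0.0026 + 0.03621 + 0.01254 = 0.14732

P(D) ≈ 0.1473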